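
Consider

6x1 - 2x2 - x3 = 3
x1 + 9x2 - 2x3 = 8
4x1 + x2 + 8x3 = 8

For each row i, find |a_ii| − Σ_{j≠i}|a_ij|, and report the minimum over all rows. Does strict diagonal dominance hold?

row 1: |6| − (2+1) = 3
row 2: |9| − (1+2) = 6
row 3: |8| − (4+1) = 3
minimum over rows = 3 → strictly diagonally dominant (convergence guaranteed)

3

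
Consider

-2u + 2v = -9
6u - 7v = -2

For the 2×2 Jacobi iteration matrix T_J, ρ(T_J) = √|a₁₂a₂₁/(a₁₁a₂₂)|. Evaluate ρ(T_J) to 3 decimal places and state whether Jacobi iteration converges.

a₁₂a₂₁/(a₁₁a₂₂) = (2)·(6) / ((-2)·(-7)) = 0.857143
ρ = √|0.857143| = √0.857143 = 0.926
ρ < 1, so Jacobi converges

0.926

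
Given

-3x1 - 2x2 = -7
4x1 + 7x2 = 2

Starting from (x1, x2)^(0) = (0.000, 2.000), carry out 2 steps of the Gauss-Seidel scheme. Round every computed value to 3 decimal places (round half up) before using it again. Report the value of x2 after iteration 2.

Iteration 1:
  x1 = (-7 - (-2)·2.000) / (-3) = 1.000
  x2 = (2 - (4)·1.000) / (7) = -0.286
Iteration 2:
  x1 = (-7 - (-2)·-0.286) / (-3) = 2.524
  x2 = (2 - (4)·2.524) / (7) = -1.157

-1.157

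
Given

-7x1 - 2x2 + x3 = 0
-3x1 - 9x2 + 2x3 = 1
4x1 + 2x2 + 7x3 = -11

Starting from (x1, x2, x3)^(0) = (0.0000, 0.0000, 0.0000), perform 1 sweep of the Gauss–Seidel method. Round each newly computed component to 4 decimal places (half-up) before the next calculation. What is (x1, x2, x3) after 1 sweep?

(0.0000, -0.1111, -1.5397)

Iteration 1:
  x1 = (0 - (-2)·0.0000 - (1)·0.0000) / (-7) = 0.0000
  x2 = (1 - (-3)·0.0000 - (2)·0.0000) / (-9) = -0.1111
  x3 = (-11 - (4)·0.0000 - (2)·-0.1111) / (7) = -1.5397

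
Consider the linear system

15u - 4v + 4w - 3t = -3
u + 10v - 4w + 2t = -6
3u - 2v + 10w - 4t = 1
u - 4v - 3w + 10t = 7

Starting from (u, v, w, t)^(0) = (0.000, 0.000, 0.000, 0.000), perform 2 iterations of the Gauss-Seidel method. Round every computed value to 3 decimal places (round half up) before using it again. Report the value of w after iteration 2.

Iteration 1:
  u = (-3 - (-4)·0.000 - (4)·0.000 - (-3)·0.000) / (15) = -0.200
  v = (-6 - (1)·-0.200 - (-4)·0.000 - (2)·0.000) / (10) = -0.580
  w = (1 - (3)·-0.200 - (-2)·-0.580 - (-4)·0.000) / (10) = 0.044
  t = (7 - (1)·-0.200 - (-4)·-0.580 - (-3)·0.044) / (10) = 0.501
Iteration 2:
  u = (-3 - (-4)·-0.580 - (4)·0.044 - (-3)·0.501) / (15) = -0.266
  v = (-6 - (1)·-0.266 - (-4)·0.044 - (2)·0.501) / (10) = -0.656
  w = (1 - (3)·-0.266 - (-2)·-0.656 - (-4)·0.501) / (10) = 0.249
  t = (7 - (1)·-0.266 - (-4)·-0.656 - (-3)·0.249) / (10) = 0.539

0.249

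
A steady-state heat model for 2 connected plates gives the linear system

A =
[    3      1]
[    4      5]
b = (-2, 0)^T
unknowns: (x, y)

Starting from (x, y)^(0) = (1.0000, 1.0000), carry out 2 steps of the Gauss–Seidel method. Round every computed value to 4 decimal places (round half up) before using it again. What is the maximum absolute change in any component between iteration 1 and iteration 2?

Iteration 1:
  x = (-2 - (1)·1.0000) / (3) = -1.0000
  y = (0 - (4)·-1.0000) / (5) = 0.8000
Iteration 2:
  x = (-2 - (1)·0.8000) / (3) = -0.9333
  y = (0 - (4)·-0.9333) / (5) = 0.7466
Change: (0.0667, -0.0534) → max |·| = 0.0667

0.0667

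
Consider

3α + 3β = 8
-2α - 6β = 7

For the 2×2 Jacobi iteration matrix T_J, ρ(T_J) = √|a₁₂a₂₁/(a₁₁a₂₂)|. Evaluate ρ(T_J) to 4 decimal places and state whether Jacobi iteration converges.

a₁₂a₂₁/(a₁₁a₂₂) = (3)·(-2) / ((3)·(-6)) = 0.333333
ρ = √|0.333333| = √0.333333 = 0.5774
ρ < 1, so Jacobi converges

0.5774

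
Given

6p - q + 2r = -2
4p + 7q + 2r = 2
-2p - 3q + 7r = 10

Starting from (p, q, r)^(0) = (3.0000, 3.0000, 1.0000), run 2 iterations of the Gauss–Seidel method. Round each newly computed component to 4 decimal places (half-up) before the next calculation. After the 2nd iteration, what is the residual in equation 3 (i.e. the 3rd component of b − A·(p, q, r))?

Iteration 1:
  p = (-2 - (-1)·3.0000 - (2)·1.0000) / (6) = -0.1667
  q = (2 - (4)·-0.1667 - (2)·1.0000) / (7) = 0.0953
  r = (10 - (-2)·-0.1667 - (-3)·0.0953) / (7) = 1.4218
Iteration 2:
  p = (-2 - (-1)·0.0953 - (2)·1.4218) / (6) = -0.7914
  q = (2 - (4)·-0.7914 - (2)·1.4218) / (7) = 0.3317
  r = (10 - (-2)·-0.7914 - (-3)·0.3317) / (7) = 1.3446
Residual b − A·x = (0.3909, 0.1545, 0.0001)

0.0001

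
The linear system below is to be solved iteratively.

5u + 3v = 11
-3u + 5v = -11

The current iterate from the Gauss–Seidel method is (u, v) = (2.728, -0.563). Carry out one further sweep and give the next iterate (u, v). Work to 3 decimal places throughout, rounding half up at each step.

One sweep:
  u = (11 - (3)·-0.563) / (5) = 2.538
  v = (-11 - (-3)·2.538) / (5) = -0.677

(2.538, -0.677)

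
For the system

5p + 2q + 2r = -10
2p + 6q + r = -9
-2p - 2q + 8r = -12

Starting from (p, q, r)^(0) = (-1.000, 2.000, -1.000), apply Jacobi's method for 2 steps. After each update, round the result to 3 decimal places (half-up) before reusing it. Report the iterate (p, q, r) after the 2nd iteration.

(-1.100, -0.492, -2.350)

Iteration 1:
  p = (-10 - (2)·2.000 - (2)·-1.000) / (5) = -2.400
  q = (-9 - (2)·-1.000 - (1)·-1.000) / (6) = -1.000
  r = (-12 - (-2)·-1.000 - (-2)·2.000) / (8) = -1.250
Iteration 2:
  p = (-10 - (2)·-1.000 - (2)·-1.250) / (5) = -1.100
  q = (-9 - (2)·-2.400 - (1)·-1.250) / (6) = -0.492
  r = (-12 - (-2)·-2.400 - (-2)·-1.000) / (8) = -2.350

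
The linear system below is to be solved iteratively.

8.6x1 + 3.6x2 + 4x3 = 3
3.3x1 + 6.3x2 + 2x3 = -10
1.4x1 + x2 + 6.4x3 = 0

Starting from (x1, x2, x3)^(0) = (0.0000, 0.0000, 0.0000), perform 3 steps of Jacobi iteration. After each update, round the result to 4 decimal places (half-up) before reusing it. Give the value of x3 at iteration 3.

Iteration 1:
  x1 = (3 - (3.6)·0.0000 - (4)·0.0000) / (8.6) = 0.3488
  x2 = (-10 - (3.3)·0.0000 - (2)·0.0000) / (6.3) = -1.5873
  x3 = (0 - (1.4)·0.0000 - (1)·0.0000) / (6.4) = 0.0000
Iteration 2:
  x1 = (3 - (3.6)·-1.5873 - (4)·0.0000) / (8.6) = 1.0133
  x2 = (-10 - (3.3)·0.3488 - (2)·0.0000) / (6.3) = -1.7700
  x3 = (0 - (1.4)·0.3488 - (1)·-1.5873) / (6.4) = 0.1717
Iteration 3:
  x1 = (3 - (3.6)·-1.7700 - (4)·0.1717) / (8.6) = 1.0099
  x2 = (-10 - (3.3)·1.0133 - (2)·0.1717) / (6.3) = -2.1726
  x3 = (0 - (1.4)·1.0133 - (1)·-1.7700) / (6.4) = 0.0549

0.0549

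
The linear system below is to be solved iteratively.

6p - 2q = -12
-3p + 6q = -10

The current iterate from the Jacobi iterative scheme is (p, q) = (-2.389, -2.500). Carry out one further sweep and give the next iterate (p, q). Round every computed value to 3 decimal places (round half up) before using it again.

(-2.833, -2.861)

One sweep:
  p = (-12 - (-2)·-2.500) / (6) = -2.833
  q = (-10 - (-3)·-2.389) / (6) = -2.861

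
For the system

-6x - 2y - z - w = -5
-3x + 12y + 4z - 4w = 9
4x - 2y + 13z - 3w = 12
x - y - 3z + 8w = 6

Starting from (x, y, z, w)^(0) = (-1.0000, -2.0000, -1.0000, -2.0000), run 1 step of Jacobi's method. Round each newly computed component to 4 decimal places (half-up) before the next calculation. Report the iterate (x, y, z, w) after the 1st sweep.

(2.0000, 0.1667, 0.4615, 0.2500)

Iteration 1:
  x = (-5 - (-2)·-2.0000 - (-1)·-1.0000 - (-1)·-2.0000) / (-6) = 2.0000
  y = (9 - (-3)·-1.0000 - (4)·-1.0000 - (-4)·-2.0000) / (12) = 0.1667
  z = (12 - (4)·-1.0000 - (-2)·-2.0000 - (-3)·-2.0000) / (13) = 0.4615
  w = (6 - (1)·-1.0000 - (-1)·-2.0000 - (-3)·-1.0000) / (8) = 0.2500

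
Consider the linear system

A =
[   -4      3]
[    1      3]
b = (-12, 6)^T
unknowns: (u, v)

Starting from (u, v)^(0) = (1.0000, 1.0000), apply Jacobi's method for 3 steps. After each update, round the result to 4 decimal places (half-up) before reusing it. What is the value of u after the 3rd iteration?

Iteration 1:
  u = (-12 - (3)·1.0000) / (-4) = 3.7500
  v = (6 - (1)·1.0000) / (3) = 1.6667
Iteration 2:
  u = (-12 - (3)·1.6667) / (-4) = 4.2500
  v = (6 - (1)·3.7500) / (3) = 0.7500
Iteration 3:
  u = (-12 - (3)·0.7500) / (-4) = 3.5625
  v = (6 - (1)·4.2500) / (3) = 0.5833

3.5625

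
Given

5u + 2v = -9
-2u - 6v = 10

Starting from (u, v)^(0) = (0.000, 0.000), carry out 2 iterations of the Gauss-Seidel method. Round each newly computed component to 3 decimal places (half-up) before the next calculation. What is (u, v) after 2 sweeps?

(-1.373, -1.209)

Iteration 1:
  u = (-9 - (2)·0.000) / (5) = -1.800
  v = (10 - (-2)·-1.800) / (-6) = -1.067
Iteration 2:
  u = (-9 - (2)·-1.067) / (5) = -1.373
  v = (10 - (-2)·-1.373) / (-6) = -1.209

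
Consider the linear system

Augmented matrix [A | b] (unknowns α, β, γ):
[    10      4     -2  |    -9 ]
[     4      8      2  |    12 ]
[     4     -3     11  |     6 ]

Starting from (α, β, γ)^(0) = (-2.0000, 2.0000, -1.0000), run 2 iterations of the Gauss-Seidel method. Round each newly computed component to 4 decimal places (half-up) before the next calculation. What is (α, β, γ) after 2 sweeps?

Iteration 1:
  α = (-9 - (4)·2.0000 - (-2)·-1.0000) / (10) = -1.9000
  β = (12 - (4)·-1.9000 - (2)·-1.0000) / (8) = 2.7000
  γ = (6 - (4)·-1.9000 - (-3)·2.7000) / (11) = 1.9727
Iteration 2:
  α = (-9 - (4)·2.7000 - (-2)·1.9727) / (10) = -1.5855
  β = (12 - (4)·-1.5855 - (2)·1.9727) / (8) = 1.7996
  γ = (6 - (4)·-1.5855 - (-3)·1.7996) / (11) = 1.6128

(-1.5855, 1.7996, 1.6128)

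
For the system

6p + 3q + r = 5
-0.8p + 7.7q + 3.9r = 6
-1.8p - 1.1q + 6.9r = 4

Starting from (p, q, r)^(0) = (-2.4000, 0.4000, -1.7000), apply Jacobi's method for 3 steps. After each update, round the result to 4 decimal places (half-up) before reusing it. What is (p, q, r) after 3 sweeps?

Iteration 1:
  p = (5 - (3)·0.4000 - (1)·-1.7000) / (6) = 0.9167
  q = (6 - (-0.8)·-2.4000 - (3.9)·-1.7000) / (7.7) = 1.3909
  r = (4 - (-1.8)·-2.4000 - (-1.1)·0.4000) / (6.9) = 0.0174
Iteration 2:
  p = (5 - (3)·1.3909 - (1)·0.0174) / (6) = 0.1350
  q = (6 - (-0.8)·0.9167 - (3.9)·0.0174) / (7.7) = 0.8656
  r = (4 - (-1.8)·0.9167 - (-1.1)·1.3909) / (6.9) = 1.0406
Iteration 3:
  p = (5 - (3)·0.8656 - (1)·1.0406) / (6) = 0.2271
  q = (6 - (-0.8)·0.1350 - (3.9)·1.0406) / (7.7) = 0.2662
  r = (4 - (-1.8)·0.1350 - (-1.1)·0.8656) / (6.9) = 0.7529

(0.2271, 0.2662, 0.7529)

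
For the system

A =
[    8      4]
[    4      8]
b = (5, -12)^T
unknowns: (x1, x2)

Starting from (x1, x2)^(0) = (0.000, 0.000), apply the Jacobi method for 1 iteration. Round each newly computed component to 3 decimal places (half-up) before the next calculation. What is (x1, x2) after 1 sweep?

Iteration 1:
  x1 = (5 - (4)·0.000) / (8) = 0.625
  x2 = (-12 - (4)·0.000) / (8) = -1.500

(0.625, -1.500)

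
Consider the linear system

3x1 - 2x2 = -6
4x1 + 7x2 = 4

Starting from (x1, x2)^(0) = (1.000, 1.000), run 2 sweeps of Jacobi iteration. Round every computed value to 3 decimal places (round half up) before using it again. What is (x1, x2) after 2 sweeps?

(-2.000, 1.333)

Iteration 1:
  x1 = (-6 - (-2)·1.000) / (3) = -1.333
  x2 = (4 - (4)·1.000) / (7) = 0.000
Iteration 2:
  x1 = (-6 - (-2)·0.000) / (3) = -2.000
  x2 = (4 - (4)·-1.333) / (7) = 1.333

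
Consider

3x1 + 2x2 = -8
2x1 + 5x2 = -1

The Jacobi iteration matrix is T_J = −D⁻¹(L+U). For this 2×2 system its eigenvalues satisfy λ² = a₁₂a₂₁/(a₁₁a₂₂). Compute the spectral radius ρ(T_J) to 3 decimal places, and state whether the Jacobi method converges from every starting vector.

0.516

a₁₂a₂₁/(a₁₁a₂₂) = (2)·(2) / ((3)·(5)) = 0.266667
ρ = √|0.266667| = √0.266667 = 0.516
ρ < 1, so Jacobi converges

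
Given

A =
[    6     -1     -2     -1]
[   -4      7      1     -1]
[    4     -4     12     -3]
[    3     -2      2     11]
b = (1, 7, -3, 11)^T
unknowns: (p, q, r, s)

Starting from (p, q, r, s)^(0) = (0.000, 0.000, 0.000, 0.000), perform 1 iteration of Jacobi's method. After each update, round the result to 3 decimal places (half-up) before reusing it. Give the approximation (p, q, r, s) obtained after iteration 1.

Iteration 1:
  p = (1 - (-1)·0.000 - (-2)·0.000 - (-1)·0.000) / (6) = 0.167
  q = (7 - (-4)·0.000 - (1)·0.000 - (-1)·0.000) / (7) = 1.000
  r = (-3 - (4)·0.000 - (-4)·0.000 - (-3)·0.000) / (12) = -0.250
  s = (11 - (3)·0.000 - (-2)·0.000 - (2)·0.000) / (11) = 1.000

(0.167, 1.000, -0.250, 1.000)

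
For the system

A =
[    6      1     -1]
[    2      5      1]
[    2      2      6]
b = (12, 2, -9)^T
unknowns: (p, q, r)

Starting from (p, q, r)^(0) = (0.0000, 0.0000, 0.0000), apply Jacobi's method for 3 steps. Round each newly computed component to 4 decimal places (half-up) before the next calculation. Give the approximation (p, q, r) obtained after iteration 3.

(1.6333, 0.1867, -2.0278)

Iteration 1:
  p = (12 - (1)·0.0000 - (-1)·0.0000) / (6) = 2.0000
  q = (2 - (2)·0.0000 - (1)·0.0000) / (5) = 0.4000
  r = (-9 - (2)·0.0000 - (2)·0.0000) / (6) = -1.5000
Iteration 2:
  p = (12 - (1)·0.4000 - (-1)·-1.5000) / (6) = 1.6833
  q = (2 - (2)·2.0000 - (1)·-1.5000) / (5) = -0.1000
  r = (-9 - (2)·2.0000 - (2)·0.4000) / (6) = -2.3000
Iteration 3:
  p = (12 - (1)·-0.1000 - (-1)·-2.3000) / (6) = 1.6333
  q = (2 - (2)·1.6833 - (1)·-2.3000) / (5) = 0.1867
  r = (-9 - (2)·1.6833 - (2)·-0.1000) / (6) = -2.0278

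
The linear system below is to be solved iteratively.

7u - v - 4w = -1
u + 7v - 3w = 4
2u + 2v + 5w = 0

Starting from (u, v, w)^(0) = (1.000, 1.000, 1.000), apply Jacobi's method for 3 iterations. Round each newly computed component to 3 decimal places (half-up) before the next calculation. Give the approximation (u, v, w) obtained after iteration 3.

Iteration 1:
  u = (-1 - (-1)·1.000 - (-4)·1.000) / (7) = 0.571
  v = (4 - (1)·1.000 - (-3)·1.000) / (7) = 0.857
  w = (0 - (2)·1.000 - (2)·1.000) / (5) = -0.800
Iteration 2:
  u = (-1 - (-1)·0.857 - (-4)·-0.800) / (7) = -0.478
  v = (4 - (1)·0.571 - (-3)·-0.800) / (7) = 0.147
  w = (0 - (2)·0.571 - (2)·0.857) / (5) = -0.571
Iteration 3:
  u = (-1 - (-1)·0.147 - (-4)·-0.571) / (7) = -0.448
  v = (4 - (1)·-0.478 - (-3)·-0.571) / (7) = 0.395
  w = (0 - (2)·-0.478 - (2)·0.147) / (5) = 0.132

(-0.448, 0.395, 0.132)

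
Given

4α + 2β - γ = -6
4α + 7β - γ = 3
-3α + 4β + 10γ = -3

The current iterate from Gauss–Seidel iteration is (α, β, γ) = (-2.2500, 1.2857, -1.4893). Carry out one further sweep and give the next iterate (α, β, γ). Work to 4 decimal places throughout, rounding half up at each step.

One sweep:
  α = (-6 - (2)·1.2857 - (-1)·-1.4893) / (4) = -2.5152
  β = (3 - (4)·-2.5152 - (-1)·-1.4893) / (7) = 1.6531
  γ = (-3 - (-3)·-2.5152 - (4)·1.6531) / (10) = -1.7158

(-2.5152, 1.6531, -1.7158)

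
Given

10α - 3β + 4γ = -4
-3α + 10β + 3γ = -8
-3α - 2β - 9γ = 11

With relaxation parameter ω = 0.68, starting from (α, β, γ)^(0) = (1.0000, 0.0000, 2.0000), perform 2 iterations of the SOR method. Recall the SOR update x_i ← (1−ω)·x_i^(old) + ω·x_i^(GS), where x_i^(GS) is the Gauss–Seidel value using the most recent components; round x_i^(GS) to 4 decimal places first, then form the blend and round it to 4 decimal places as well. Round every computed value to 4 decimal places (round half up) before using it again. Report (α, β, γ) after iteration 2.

(-0.6675, -1.0336, -0.4978)

Iteration 1:
  α: GS value = (-4 - (-3)·0.0000 - (4)·2.0000) / (10) = -1.2000;  α ← (1−ω)·1.0000 + ω·-1.2000 = -0.4960
  β: GS value = (-8 - (-3)·-0.4960 - (3)·2.0000) / (10) = -1.5488;  β ← (1−ω)·0.0000 + ω·-1.5488 = -1.0532
  γ: GS value = (11 - (-3)·-0.4960 - (-2)·-1.0532) / (-9) = -0.8228;  γ ← (1−ω)·2.0000 + ω·-0.8228 = 0.0805
Iteration 2:
  α: GS value = (-4 - (-3)·-1.0532 - (4)·0.0805) / (10) = -0.7482;  α ← (1−ω)·-0.4960 + ω·-0.7482 = -0.6675
  β: GS value = (-8 - (-3)·-0.6675 - (3)·0.0805) / (10) = -1.0244;  β ← (1−ω)·-1.0532 + ω·-1.0244 = -1.0336
  γ: GS value = (11 - (-3)·-0.6675 - (-2)·-1.0336) / (-9) = -0.7700;  γ ← (1−ω)·0.0805 + ω·-0.7700 = -0.4978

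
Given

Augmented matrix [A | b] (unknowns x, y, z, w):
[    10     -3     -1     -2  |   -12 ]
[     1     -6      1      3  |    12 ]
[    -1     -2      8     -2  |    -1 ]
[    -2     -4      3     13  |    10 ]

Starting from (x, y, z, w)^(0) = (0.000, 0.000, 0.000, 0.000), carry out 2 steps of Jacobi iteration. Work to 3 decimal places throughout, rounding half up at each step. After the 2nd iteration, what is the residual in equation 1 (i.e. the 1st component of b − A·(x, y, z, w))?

Iteration 1:
  x = (-12 - (-3)·0.000 - (-1)·0.000 - (-2)·0.000) / (10) = -1.200
  y = (12 - (1)·0.000 - (1)·0.000 - (3)·0.000) / (-6) = -2.000
  z = (-1 - (-1)·0.000 - (-2)·0.000 - (-2)·0.000) / (8) = -0.125
  w = (10 - (-2)·0.000 - (-4)·0.000 - (3)·0.000) / (13) = 0.769
Iteration 2:
  x = (-12 - (-3)·-2.000 - (-1)·-0.125 - (-2)·0.769) / (10) = -1.659
  y = (12 - (1)·-1.200 - (1)·-0.125 - (3)·0.769) / (-6) = -1.836
  z = (-1 - (-1)·-1.200 - (-2)·-2.000 - (-2)·0.769) / (8) = -0.583
  w = (10 - (-2)·-1.200 - (-4)·-2.000 - (3)·-0.125) / (13) = -0.002
Residual b − A·x = (-1.505, 3.232, -1.671, 1.113)

-1.505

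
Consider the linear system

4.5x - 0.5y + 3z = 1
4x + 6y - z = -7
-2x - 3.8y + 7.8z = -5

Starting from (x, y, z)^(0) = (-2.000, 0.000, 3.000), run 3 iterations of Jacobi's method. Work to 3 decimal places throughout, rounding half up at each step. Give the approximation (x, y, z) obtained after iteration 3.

Iteration 1:
  x = (1 - (-0.5)·0.000 - (3)·3.000) / (4.5) = -1.778
  y = (-7 - (4)·-2.000 - (-1)·3.000) / (6) = 0.667
  z = (-5 - (-2)·-2.000 - (-3.8)·0.000) / (7.8) = -1.154
Iteration 2:
  x = (1 - (-0.5)·0.667 - (3)·-1.154) / (4.5) = 1.066
  y = (-7 - (4)·-1.778 - (-1)·-1.154) / (6) = -0.174
  z = (-5 - (-2)·-1.778 - (-3.8)·0.667) / (7.8) = -0.772
Iteration 3:
  x = (1 - (-0.5)·-0.174 - (3)·-0.772) / (4.5) = 0.718
  y = (-7 - (4)·1.066 - (-1)·-0.772) / (6) = -2.006
  z = (-5 - (-2)·1.066 - (-3.8)·-0.174) / (7.8) = -0.452

(0.718, -2.006, -0.452)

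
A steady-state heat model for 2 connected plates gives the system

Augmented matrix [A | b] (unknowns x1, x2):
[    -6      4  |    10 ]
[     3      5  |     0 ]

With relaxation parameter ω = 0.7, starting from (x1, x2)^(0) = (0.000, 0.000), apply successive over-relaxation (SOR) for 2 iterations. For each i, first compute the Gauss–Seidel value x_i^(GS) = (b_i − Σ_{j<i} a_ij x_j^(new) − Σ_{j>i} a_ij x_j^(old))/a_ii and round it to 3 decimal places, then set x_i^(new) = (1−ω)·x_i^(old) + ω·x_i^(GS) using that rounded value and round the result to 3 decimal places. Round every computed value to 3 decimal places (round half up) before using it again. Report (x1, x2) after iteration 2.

(-1.288, 0.688)

Iteration 1:
  x1: GS value = (10 - (4)·0.000) / (-6) = -1.667;  x1 ← (1−ω)·0.000 + ω·-1.667 = -1.167
  x2: GS value = (0 - (3)·-1.167) / (5) = 0.700;  x2 ← (1−ω)·0.000 + ω·0.700 = 0.490
Iteration 2:
  x1: GS value = (10 - (4)·0.490) / (-6) = -1.340;  x1 ← (1−ω)·-1.167 + ω·-1.340 = -1.288
  x2: GS value = (0 - (3)·-1.288) / (5) = 0.773;  x2 ← (1−ω)·0.490 + ω·0.773 = 0.688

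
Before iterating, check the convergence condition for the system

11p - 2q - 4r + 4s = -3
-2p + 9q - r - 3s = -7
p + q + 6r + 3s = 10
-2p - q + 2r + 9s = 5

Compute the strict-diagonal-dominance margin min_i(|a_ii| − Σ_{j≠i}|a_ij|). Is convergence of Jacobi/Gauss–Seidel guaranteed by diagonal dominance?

1

row 1: |11| − (2+4+4) = 1
row 2: |9| − (2+1+3) = 3
row 3: |6| − (1+1+3) = 1
row 4: |9| − (2+1+2) = 4
minimum over rows = 1 → strictly diagonally dominant (convergence guaranteed)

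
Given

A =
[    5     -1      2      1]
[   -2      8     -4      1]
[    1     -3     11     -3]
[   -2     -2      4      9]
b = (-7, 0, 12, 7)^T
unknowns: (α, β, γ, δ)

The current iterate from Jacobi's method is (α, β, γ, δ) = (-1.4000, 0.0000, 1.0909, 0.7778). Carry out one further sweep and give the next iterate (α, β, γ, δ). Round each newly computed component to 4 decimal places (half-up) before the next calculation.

One sweep:
  α = (-7 - (-1)·0.0000 - (2)·1.0909 - (1)·0.7778) / (5) = -1.9919
  β = (0 - (-2)·-1.4000 - (-4)·1.0909 - (1)·0.7778) / (8) = 0.0982
  γ = (12 - (1)·-1.4000 - (-3)·0.0000 - (-3)·0.7778) / (11) = 1.4303
  δ = (7 - (-2)·-1.4000 - (-2)·0.0000 - (4)·1.0909) / (9) = -0.0182

(-1.9919, 0.0982, 1.4303, -0.0182)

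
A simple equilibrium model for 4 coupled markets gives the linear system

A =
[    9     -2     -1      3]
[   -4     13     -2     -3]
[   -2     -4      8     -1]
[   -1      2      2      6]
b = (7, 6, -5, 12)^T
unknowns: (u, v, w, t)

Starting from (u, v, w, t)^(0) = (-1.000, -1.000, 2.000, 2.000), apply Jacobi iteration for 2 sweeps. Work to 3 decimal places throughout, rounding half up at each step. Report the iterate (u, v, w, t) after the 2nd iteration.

(0.358, 0.669, 0.052, 2.086)

Iteration 1:
  u = (7 - (-2)·-1.000 - (-1)·2.000 - (3)·2.000) / (9) = 0.111
  v = (6 - (-4)·-1.000 - (-2)·2.000 - (-3)·2.000) / (13) = 0.923
  w = (-5 - (-2)·-1.000 - (-4)·-1.000 - (-1)·2.000) / (8) = -1.125
  t = (12 - (-1)·-1.000 - (2)·-1.000 - (2)·2.000) / (6) = 1.500
Iteration 2:
  u = (7 - (-2)·0.923 - (-1)·-1.125 - (3)·1.500) / (9) = 0.358
  v = (6 - (-4)·0.111 - (-2)·-1.125 - (-3)·1.500) / (13) = 0.669
  w = (-5 - (-2)·0.111 - (-4)·0.923 - (-1)·1.500) / (8) = 0.052
  t = (12 - (-1)·0.111 - (2)·0.923 - (2)·-1.125) / (6) = 2.086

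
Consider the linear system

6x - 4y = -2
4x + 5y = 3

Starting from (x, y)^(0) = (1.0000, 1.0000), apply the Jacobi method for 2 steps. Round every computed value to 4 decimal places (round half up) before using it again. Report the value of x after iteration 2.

-0.4667

Iteration 1:
  x = (-2 - (-4)·1.0000) / (6) = 0.3333
  y = (3 - (4)·1.0000) / (5) = -0.2000
Iteration 2:
  x = (-2 - (-4)·-0.2000) / (6) = -0.4667
  y = (3 - (4)·0.3333) / (5) = 0.3334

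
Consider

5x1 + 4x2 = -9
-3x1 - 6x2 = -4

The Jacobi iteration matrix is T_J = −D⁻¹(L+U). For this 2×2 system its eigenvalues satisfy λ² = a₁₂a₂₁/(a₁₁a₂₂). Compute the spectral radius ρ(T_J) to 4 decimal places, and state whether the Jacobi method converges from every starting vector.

a₁₂a₂₁/(a₁₁a₂₂) = (4)·(-3) / ((5)·(-6)) = 0.400000
ρ = √|0.400000| = √0.400000 = 0.6325
ρ < 1, so Jacobi converges

0.6325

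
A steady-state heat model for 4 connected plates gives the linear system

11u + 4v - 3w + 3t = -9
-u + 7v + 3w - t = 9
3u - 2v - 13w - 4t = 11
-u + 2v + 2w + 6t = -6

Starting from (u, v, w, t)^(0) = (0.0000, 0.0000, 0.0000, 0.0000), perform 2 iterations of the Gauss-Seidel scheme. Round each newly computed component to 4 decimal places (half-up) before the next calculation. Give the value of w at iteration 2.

Iteration 1:
  u = (-9 - (4)·0.0000 - (-3)·0.0000 - (3)·0.0000) / (11) = -0.8182
  v = (9 - (-1)·-0.8182 - (3)·0.0000 - (-1)·0.0000) / (7) = 1.1688
  w = (11 - (3)·-0.8182 - (-2)·1.1688 - (-4)·0.0000) / (-13) = -1.2148
  t = (-6 - (-1)·-0.8182 - (2)·1.1688 - (2)·-1.2148) / (6) = -1.1210
Iteration 2:
  u = (-9 - (4)·1.1688 - (-3)·-1.2148 - (3)·-1.1210) / (11) = -1.2688
  v = (9 - (-1)·-1.2688 - (3)·-1.2148 - (-1)·-1.1210) / (7) = 1.4649
  w = (11 - (3)·-1.2688 - (-2)·1.4649 - (-4)·-1.1210) / (-13) = -1.0194
  t = (-6 - (-1)·-1.2688 - (2)·1.4649 - (2)·-1.0194) / (6) = -1.3600

-1.0194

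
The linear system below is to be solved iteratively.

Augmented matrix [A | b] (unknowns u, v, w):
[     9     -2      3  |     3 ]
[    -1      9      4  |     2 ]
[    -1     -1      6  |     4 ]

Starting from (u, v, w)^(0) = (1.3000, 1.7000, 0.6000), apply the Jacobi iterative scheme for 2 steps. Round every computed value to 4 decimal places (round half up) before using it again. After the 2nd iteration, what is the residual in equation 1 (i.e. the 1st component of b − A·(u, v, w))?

Iteration 1:
  u = (3 - (-2)·1.7000 - (3)·0.6000) / (9) = 0.5111
  v = (2 - (-1)·1.3000 - (4)·0.6000) / (9) = 0.1000
  w = (4 - (-1)·1.3000 - (-1)·1.7000) / (6) = 1.1667
Iteration 2:
  u = (3 - (-2)·0.1000 - (3)·1.1667) / (9) = -0.0333
  v = (2 - (-1)·0.5111 - (4)·1.1667) / (9) = -0.2395
  w = (4 - (-1)·0.5111 - (-1)·0.1000) / (6) = 0.7685
Residual b − A·x = (0.5152, 1.0482, -0.8838)

0.5152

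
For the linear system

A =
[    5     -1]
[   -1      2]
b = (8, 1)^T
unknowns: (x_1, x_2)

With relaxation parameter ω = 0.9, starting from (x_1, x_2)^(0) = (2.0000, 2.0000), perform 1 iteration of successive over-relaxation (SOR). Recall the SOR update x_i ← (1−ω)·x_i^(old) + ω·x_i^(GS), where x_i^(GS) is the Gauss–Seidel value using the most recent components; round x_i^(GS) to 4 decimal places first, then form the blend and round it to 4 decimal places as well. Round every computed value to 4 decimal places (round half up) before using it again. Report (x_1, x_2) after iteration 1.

(2.0000, 1.5500)

Iteration 1:
  x_1: GS value = (8 - (-1)·2.0000) / (5) = 2.0000;  x_1 ← (1−ω)·2.0000 + ω·2.0000 = 2.0000
  x_2: GS value = (1 - (-1)·2.0000) / (2) = 1.5000;  x_2 ← (1−ω)·2.0000 + ω·1.5000 = 1.5500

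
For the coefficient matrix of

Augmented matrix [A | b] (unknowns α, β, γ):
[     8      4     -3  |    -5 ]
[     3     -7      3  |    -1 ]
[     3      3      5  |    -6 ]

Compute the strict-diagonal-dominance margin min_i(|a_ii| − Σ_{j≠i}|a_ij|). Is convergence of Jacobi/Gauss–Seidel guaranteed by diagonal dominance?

-1

row 1: |8| − (4+3) = 1
row 2: |-7| − (3+3) = 1
row 3: |5| − (3+3) = -1
minimum over rows = -1 → not strictly diagonally dominant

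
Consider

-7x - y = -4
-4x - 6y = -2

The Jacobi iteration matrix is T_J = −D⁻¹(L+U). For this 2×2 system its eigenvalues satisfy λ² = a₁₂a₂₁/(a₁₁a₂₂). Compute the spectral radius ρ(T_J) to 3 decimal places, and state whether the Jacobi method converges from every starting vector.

0.309

a₁₂a₂₁/(a₁₁a₂₂) = (-1)·(-4) / ((-7)·(-6)) = 0.095238
ρ = √|0.095238| = √0.095238 = 0.309
ρ < 1, so Jacobi converges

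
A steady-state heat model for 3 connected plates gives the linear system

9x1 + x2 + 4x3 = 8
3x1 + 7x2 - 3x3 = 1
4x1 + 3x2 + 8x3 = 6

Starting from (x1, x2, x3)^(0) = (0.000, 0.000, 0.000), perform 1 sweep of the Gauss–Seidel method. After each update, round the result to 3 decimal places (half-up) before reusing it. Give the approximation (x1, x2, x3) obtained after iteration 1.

(0.889, -0.238, 0.395)

Iteration 1:
  x1 = (8 - (1)·0.000 - (4)·0.000) / (9) = 0.889
  x2 = (1 - (3)·0.889 - (-3)·0.000) / (7) = -0.238
  x3 = (6 - (4)·0.889 - (3)·-0.238) / (8) = 0.395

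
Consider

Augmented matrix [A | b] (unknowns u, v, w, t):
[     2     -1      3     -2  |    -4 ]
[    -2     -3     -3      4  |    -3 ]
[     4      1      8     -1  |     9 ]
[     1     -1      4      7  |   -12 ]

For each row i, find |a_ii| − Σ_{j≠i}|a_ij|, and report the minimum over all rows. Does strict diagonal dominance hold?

row 1: |2| − (1+3+2) = -4
row 2: |-3| − (2+3+4) = -6
row 3: |8| − (4+1+1) = 2
row 4: |7| − (1+1+4) = 1
minimum over rows = -6 → not strictly diagonally dominant

-6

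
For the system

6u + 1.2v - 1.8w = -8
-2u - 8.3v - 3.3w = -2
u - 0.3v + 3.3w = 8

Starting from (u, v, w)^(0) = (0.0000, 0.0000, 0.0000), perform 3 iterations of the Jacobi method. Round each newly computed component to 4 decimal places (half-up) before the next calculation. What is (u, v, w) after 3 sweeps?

Iteration 1:
  u = (-8 - (1.2)·0.0000 - (-1.8)·0.0000) / (6) = -1.3333
  v = (-2 - (-2)·0.0000 - (-3.3)·0.0000) / (-8.3) = 0.2410
  w = (8 - (1)·0.0000 - (-0.3)·0.0000) / (3.3) = 2.4242
Iteration 2:
  u = (-8 - (1.2)·0.2410 - (-1.8)·2.4242) / (6) = -0.6543
  v = (-2 - (-2)·-1.3333 - (-3.3)·2.4242) / (-8.3) = -0.4016
  w = (8 - (1)·-1.3333 - (-0.3)·0.2410) / (3.3) = 2.8502
Iteration 3:
  u = (-8 - (1.2)·-0.4016 - (-1.8)·2.8502) / (6) = -0.3980
  v = (-2 - (-2)·-0.6543 - (-3.3)·2.8502) / (-8.3) = -0.7346
  w = (8 - (1)·-0.6543 - (-0.3)·-0.4016) / (3.3) = 2.5860

(-0.3980, -0.7346, 2.5860)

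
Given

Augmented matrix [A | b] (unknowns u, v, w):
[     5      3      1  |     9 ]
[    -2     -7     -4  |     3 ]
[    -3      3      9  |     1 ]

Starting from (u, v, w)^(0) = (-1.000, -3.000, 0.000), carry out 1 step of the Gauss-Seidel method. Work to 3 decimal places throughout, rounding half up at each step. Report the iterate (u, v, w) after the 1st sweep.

Iteration 1:
  u = (9 - (3)·-3.000 - (1)·0.000) / (5) = 3.600
  v = (3 - (-2)·3.600 - (-4)·0.000) / (-7) = -1.457
  w = (1 - (-3)·3.600 - (3)·-1.457) / (9) = 1.797

(3.600, -1.457, 1.797)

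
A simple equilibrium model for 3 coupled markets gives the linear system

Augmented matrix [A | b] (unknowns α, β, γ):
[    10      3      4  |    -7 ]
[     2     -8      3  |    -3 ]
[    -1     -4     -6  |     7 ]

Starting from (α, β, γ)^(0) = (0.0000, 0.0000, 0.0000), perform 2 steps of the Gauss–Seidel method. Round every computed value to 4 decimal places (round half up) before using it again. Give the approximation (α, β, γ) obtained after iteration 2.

(-0.2867, -0.1404, -1.0253)

Iteration 1:
  α = (-7 - (3)·0.0000 - (4)·0.0000) / (10) = -0.7000
  β = (-3 - (2)·-0.7000 - (3)·0.0000) / (-8) = 0.2000
  γ = (7 - (-1)·-0.7000 - (-4)·0.2000) / (-6) = -1.1833
Iteration 2:
  α = (-7 - (3)·0.2000 - (4)·-1.1833) / (10) = -0.2867
  β = (-3 - (2)·-0.2867 - (3)·-1.1833) / (-8) = -0.1404
  γ = (7 - (-1)·-0.2867 - (-4)·-0.1404) / (-6) = -1.0253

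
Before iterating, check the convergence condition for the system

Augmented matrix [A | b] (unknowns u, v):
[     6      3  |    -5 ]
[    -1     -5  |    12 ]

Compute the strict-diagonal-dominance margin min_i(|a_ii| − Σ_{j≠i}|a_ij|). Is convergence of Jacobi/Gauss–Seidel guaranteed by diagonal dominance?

row 1: |6| − (3) = 3
row 2: |-5| − (1) = 4
minimum over rows = 3 → strictly diagonally dominant (convergence guaranteed)

3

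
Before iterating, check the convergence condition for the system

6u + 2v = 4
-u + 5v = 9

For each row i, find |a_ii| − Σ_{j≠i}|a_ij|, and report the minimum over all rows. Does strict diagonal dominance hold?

row 1: |6| − (2) = 4
row 2: |5| − (1) = 4
minimum over rows = 4 → strictly diagonally dominant (convergence guaranteed)

4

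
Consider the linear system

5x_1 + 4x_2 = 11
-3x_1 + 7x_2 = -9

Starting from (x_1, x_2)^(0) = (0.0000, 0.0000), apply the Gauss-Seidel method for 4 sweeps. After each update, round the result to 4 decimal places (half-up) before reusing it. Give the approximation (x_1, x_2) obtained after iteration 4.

Iteration 1:
  x_1 = (11 - (4)·0.0000) / (5) = 2.2000
  x_2 = (-9 - (-3)·2.2000) / (7) = -0.3429
Iteration 2:
  x_1 = (11 - (4)·-0.3429) / (5) = 2.4743
  x_2 = (-9 - (-3)·2.4743) / (7) = -0.2253
Iteration 3:
  x_1 = (11 - (4)·-0.2253) / (5) = 2.3802
  x_2 = (-9 - (-3)·2.3802) / (7) = -0.2656
Iteration 4:
  x_1 = (11 - (4)·-0.2656) / (5) = 2.4125
  x_2 = (-9 - (-3)·2.4125) / (7) = -0.2518

(2.4125, -0.2518)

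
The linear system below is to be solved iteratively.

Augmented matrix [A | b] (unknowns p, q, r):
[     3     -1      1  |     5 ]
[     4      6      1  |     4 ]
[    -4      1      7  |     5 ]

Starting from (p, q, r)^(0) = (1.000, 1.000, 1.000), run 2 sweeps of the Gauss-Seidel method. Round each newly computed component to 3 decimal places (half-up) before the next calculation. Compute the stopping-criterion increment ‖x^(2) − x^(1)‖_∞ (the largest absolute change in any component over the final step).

Iteration 1:
  p = (5 - (-1)·1.000 - (1)·1.000) / (3) = 1.667
  q = (4 - (4)·1.667 - (1)·1.000) / (6) = -0.611
  r = (5 - (-4)·1.667 - (1)·-0.611) / (7) = 1.754
Iteration 2:
  p = (5 - (-1)·-0.611 - (1)·1.754) / (3) = 0.878
  q = (4 - (4)·0.878 - (1)·1.754) / (6) = -0.211
  r = (5 - (-4)·0.878 - (1)·-0.211) / (7) = 1.246
Change: (-0.789, 0.400, -0.508) → max |·| = 0.789

0.789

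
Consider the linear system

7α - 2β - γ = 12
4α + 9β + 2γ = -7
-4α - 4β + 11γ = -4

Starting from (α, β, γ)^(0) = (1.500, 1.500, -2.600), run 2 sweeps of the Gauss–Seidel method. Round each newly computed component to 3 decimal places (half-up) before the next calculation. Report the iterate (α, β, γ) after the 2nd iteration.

Iteration 1:
  α = (12 - (-2)·1.500 - (-1)·-2.600) / (7) = 1.771
  β = (-7 - (4)·1.771 - (2)·-2.600) / (9) = -0.987
  γ = (-4 - (-4)·1.771 - (-4)·-0.987) / (11) = -0.079
Iteration 2:
  α = (12 - (-2)·-0.987 - (-1)·-0.079) / (7) = 1.421
  β = (-7 - (4)·1.421 - (2)·-0.079) / (9) = -1.392
  γ = (-4 - (-4)·1.421 - (-4)·-1.392) / (11) = -0.353

(1.421, -1.392, -0.353)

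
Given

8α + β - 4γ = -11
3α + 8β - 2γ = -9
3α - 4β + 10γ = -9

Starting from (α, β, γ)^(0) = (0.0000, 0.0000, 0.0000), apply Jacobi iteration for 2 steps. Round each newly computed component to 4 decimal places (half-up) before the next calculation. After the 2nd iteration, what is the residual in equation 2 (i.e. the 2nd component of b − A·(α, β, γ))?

Iteration 1:
  α = (-11 - (1)·0.0000 - (-4)·0.0000) / (8) = -1.3750
  β = (-9 - (3)·0.0000 - (-2)·0.0000) / (8) = -1.1250
  γ = (-9 - (3)·0.0000 - (-4)·0.0000) / (10) = -0.9000
Iteration 2:
  α = (-11 - (1)·-1.1250 - (-4)·-0.9000) / (8) = -1.6844
  β = (-9 - (3)·-1.3750 - (-2)·-0.9000) / (8) = -0.8344
  γ = (-9 - (3)·-1.3750 - (-4)·-1.1250) / (10) = -0.9375
Residual b − A·x = (-0.4404, 0.8534, 2.0906)

0.8534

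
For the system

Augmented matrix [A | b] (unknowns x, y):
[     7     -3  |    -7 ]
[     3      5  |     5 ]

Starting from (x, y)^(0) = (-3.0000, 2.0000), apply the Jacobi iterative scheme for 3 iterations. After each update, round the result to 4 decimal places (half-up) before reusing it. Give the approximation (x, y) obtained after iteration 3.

Iteration 1:
  x = (-7 - (-3)·2.0000) / (7) = -0.1429
  y = (5 - (3)·-3.0000) / (5) = 2.8000
Iteration 2:
  x = (-7 - (-3)·2.8000) / (7) = 0.2000
  y = (5 - (3)·-0.1429) / (5) = 1.0857
Iteration 3:
  x = (-7 - (-3)·1.0857) / (7) = -0.5347
  y = (5 - (3)·0.2000) / (5) = 0.8800

(-0.5347, 0.8800)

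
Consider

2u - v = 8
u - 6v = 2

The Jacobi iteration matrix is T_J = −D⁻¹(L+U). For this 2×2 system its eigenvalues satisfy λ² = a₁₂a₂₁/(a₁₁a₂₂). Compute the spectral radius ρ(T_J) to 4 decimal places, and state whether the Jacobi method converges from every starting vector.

a₁₂a₂₁/(a₁₁a₂₂) = (-1)·(1) / ((2)·(-6)) = 0.083333
ρ = √|0.083333| = √0.083333 = 0.2887
ρ < 1, so Jacobi converges

0.2887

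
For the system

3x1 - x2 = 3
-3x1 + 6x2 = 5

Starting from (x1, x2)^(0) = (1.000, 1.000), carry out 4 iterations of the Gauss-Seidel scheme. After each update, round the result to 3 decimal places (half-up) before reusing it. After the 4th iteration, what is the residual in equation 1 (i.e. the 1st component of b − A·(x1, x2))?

Iteration 1:
  x1 = (3 - (-1)·1.000) / (3) = 1.333
  x2 = (5 - (-3)·1.333) / (6) = 1.500
Iteration 2:
  x1 = (3 - (-1)·1.500) / (3) = 1.500
  x2 = (5 - (-3)·1.500) / (6) = 1.583
Iteration 3:
  x1 = (3 - (-1)·1.583) / (3) = 1.528
  x2 = (5 - (-3)·1.528) / (6) = 1.597
Iteration 4:
  x1 = (3 - (-1)·1.597) / (3) = 1.532
  x2 = (5 - (-3)·1.532) / (6) = 1.599
Residual b − A·x = (0.003, 0.002)

0.003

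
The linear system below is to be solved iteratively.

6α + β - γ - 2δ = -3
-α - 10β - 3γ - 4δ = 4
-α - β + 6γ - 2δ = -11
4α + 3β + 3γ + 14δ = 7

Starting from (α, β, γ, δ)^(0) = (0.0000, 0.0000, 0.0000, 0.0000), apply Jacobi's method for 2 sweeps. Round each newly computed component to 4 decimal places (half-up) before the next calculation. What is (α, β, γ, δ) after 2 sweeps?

(-0.5722, 0.0000, -1.8167, 1.1214)

Iteration 1:
  α = (-3 - (1)·0.0000 - (-1)·0.0000 - (-2)·0.0000) / (6) = -0.5000
  β = (4 - (-1)·0.0000 - (-3)·0.0000 - (-4)·0.0000) / (-10) = -0.4000
  γ = (-11 - (-1)·0.0000 - (-1)·0.0000 - (-2)·0.0000) / (6) = -1.8333
  δ = (7 - (4)·0.0000 - (3)·0.0000 - (3)·0.0000) / (14) = 0.5000
Iteration 2:
  α = (-3 - (1)·-0.4000 - (-1)·-1.8333 - (-2)·0.5000) / (6) = -0.5722
  β = (4 - (-1)·-0.5000 - (-3)·-1.8333 - (-4)·0.5000) / (-10) = 0.0000
  γ = (-11 - (-1)·-0.5000 - (-1)·-0.4000 - (-2)·0.5000) / (6) = -1.8167
  δ = (7 - (4)·-0.5000 - (3)·-0.4000 - (3)·-1.8333) / (14) = 1.1214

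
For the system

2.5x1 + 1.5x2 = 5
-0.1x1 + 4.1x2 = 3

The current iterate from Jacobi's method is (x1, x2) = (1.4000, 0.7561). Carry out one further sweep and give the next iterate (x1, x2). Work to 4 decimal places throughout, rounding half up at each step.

One sweep:
  x1 = (5 - (1.5)·0.7561) / (2.5) = 1.5463
  x2 = (3 - (-0.1)·1.4000) / (4.1) = 0.7659

(1.5463, 0.7659)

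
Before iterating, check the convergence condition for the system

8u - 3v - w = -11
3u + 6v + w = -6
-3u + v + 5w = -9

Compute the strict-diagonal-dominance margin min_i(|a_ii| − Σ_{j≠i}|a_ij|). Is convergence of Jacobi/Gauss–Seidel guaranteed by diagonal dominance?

1

row 1: |8| − (3+1) = 4
row 2: |6| − (3+1) = 2
row 3: |5| − (3+1) = 1
minimum over rows = 1 → strictly diagonally dominant (convergence guaranteed)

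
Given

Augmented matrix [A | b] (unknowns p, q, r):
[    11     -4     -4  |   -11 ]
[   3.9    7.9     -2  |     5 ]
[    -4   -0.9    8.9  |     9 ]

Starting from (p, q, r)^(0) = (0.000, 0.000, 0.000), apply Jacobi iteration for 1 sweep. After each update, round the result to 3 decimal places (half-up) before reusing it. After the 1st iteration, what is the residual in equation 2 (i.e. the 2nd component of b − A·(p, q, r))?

Iteration 1:
  p = (-11 - (-4)·0.000 - (-4)·0.000) / (11) = -1.000
  q = (5 - (3.9)·0.000 - (-2)·0.000) / (7.9) = 0.633
  r = (9 - (-4)·0.000 - (-0.9)·0.000) / (8.9) = 1.011
Residual b − A·x = (6.576, 5.921, -3.428)

5.921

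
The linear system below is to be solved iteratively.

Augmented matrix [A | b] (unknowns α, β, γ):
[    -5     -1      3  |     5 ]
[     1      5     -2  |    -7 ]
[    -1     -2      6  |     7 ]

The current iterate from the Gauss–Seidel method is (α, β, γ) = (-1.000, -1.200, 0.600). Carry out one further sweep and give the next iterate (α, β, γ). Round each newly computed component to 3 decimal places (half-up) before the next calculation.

(-0.400, -1.080, 0.740)

One sweep:
  α = (5 - (-1)·-1.200 - (3)·0.600) / (-5) = -0.400
  β = (-7 - (1)·-0.400 - (-2)·0.600) / (5) = -1.080
  γ = (7 - (-1)·-0.400 - (-2)·-1.080) / (6) = 0.740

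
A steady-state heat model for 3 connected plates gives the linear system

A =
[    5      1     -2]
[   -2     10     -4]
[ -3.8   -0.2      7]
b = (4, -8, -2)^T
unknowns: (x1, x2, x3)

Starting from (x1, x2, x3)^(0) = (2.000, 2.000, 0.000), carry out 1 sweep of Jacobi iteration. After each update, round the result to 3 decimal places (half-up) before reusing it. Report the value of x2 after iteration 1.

-0.400

Iteration 1:
  x1 = (4 - (1)·2.000 - (-2)·0.000) / (5) = 0.400
  x2 = (-8 - (-2)·2.000 - (-4)·0.000) / (10) = -0.400
  x3 = (-2 - (-3.8)·2.000 - (-0.2)·2.000) / (7) = 0.857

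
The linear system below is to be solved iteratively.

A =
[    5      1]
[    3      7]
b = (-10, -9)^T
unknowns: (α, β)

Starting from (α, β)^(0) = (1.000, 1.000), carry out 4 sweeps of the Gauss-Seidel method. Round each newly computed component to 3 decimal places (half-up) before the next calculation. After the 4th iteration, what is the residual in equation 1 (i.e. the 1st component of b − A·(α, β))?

Iteration 1:
  α = (-10 - (1)·1.000) / (5) = -2.200
  β = (-9 - (3)·-2.200) / (7) = -0.343
Iteration 2:
  α = (-10 - (1)·-0.343) / (5) = -1.931
  β = (-9 - (3)·-1.931) / (7) = -0.458
Iteration 3:
  α = (-10 - (1)·-0.458) / (5) = -1.908
  β = (-9 - (3)·-1.908) / (7) = -0.468
Iteration 4:
  α = (-10 - (1)·-0.468) / (5) = -1.906
  β = (-9 - (3)·-1.906) / (7) = -0.469
Residual b − A·x = (-0.001, 0.001)

-0.001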